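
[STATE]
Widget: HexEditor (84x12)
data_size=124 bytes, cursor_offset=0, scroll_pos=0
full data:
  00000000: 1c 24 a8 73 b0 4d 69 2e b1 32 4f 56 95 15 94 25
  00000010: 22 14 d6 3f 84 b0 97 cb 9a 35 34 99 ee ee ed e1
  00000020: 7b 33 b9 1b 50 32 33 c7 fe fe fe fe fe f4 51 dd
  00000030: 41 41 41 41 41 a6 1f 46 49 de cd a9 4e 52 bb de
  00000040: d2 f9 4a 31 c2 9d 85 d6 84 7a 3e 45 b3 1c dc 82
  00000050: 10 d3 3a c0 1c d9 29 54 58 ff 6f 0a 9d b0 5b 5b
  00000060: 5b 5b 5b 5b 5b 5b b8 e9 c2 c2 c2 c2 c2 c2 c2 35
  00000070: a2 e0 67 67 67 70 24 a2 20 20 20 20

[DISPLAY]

00000000  1C 24 a8 73 b0 4d 69 2e  b1 32 4f 56 95 15 94 25  |.$.s.Mi..2OV...%|      
00000010  22 14 d6 3f 84 b0 97 cb  9a 35 34 99 ee ee ed e1  |"..?.....54.....|      
00000020  7b 33 b9 1b 50 32 33 c7  fe fe fe fe fe f4 51 dd  |{3..P23.......Q.|      
00000030  41 41 41 41 41 a6 1f 46  49 de cd a9 4e 52 bb de  |AAAAA..FI...NR..|      
00000040  d2 f9 4a 31 c2 9d 85 d6  84 7a 3e 45 b3 1c dc 82  |..J1.....z>E....|      
00000050  10 d3 3a c0 1c d9 29 54  58 ff 6f 0a 9d b0 5b 5b  |..:...)TX.o...[[|      
00000060  5b 5b 5b 5b 5b 5b b8 e9  c2 c2 c2 c2 c2 c2 c2 35  |[[[[[[.........5|      
00000070  a2 e0 67 67 67 70 24 a2  20 20 20 20              |..gggp$.        |      
                                                                                    
                                                                                    
                                                                                    
                                                                                    


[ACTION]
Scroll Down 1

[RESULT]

00000010  22 14 d6 3f 84 b0 97 cb  9a 35 34 99 ee ee ed e1  |"..?.....54.....|      
00000020  7b 33 b9 1b 50 32 33 c7  fe fe fe fe fe f4 51 dd  |{3..P23.......Q.|      
00000030  41 41 41 41 41 a6 1f 46  49 de cd a9 4e 52 bb de  |AAAAA..FI...NR..|      
00000040  d2 f9 4a 31 c2 9d 85 d6  84 7a 3e 45 b3 1c dc 82  |..J1.....z>E....|      
00000050  10 d3 3a c0 1c d9 29 54  58 ff 6f 0a 9d b0 5b 5b  |..:...)TX.o...[[|      
00000060  5b 5b 5b 5b 5b 5b b8 e9  c2 c2 c2 c2 c2 c2 c2 35  |[[[[[[.........5|      
00000070  a2 e0 67 67 67 70 24 a2  20 20 20 20              |..gggp$.        |      
                                                                                    
                                                                                    
                                                                                    
                                                                                    
                                                                                    


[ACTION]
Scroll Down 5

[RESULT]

00000060  5b 5b 5b 5b 5b 5b b8 e9  c2 c2 c2 c2 c2 c2 c2 35  |[[[[[[.........5|      
00000070  a2 e0 67 67 67 70 24 a2  20 20 20 20              |..gggp$.        |      
                                                                                    
                                                                                    
                                                                                    
                                                                                    
                                                                                    
                                                                                    
                                                                                    
                                                                                    
                                                                                    
                                                                                    


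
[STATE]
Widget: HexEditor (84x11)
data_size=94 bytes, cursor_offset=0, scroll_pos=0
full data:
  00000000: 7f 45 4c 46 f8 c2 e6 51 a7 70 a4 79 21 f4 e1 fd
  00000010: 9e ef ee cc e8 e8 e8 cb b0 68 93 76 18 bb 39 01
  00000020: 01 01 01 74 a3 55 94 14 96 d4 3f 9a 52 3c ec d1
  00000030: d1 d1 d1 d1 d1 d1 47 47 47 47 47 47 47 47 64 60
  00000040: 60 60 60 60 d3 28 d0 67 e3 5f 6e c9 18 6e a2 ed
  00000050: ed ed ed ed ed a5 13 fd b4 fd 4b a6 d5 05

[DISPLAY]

00000000  7F 45 4c 46 f8 c2 e6 51  a7 70 a4 79 21 f4 e1 fd  |.ELF...Q.p.y!...|      
00000010  9e ef ee cc e8 e8 e8 cb  b0 68 93 76 18 bb 39 01  |.........h.v..9.|      
00000020  01 01 01 74 a3 55 94 14  96 d4 3f 9a 52 3c ec d1  |...t.U....?.R<..|      
00000030  d1 d1 d1 d1 d1 d1 47 47  47 47 47 47 47 47 64 60  |......GGGGGGGGd`|      
00000040  60 60 60 60 d3 28 d0 67  e3 5f 6e c9 18 6e a2 ed  |````.(.g._n..n..|      
00000050  ed ed ed ed ed a5 13 fd  b4 fd 4b a6 d5 05        |..........K...  |      
                                                                                    
                                                                                    
                                                                                    
                                                                                    
                                                                                    


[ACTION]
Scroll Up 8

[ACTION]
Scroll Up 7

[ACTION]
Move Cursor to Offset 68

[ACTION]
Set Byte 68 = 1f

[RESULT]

00000000  7f 45 4c 46 f8 c2 e6 51  a7 70 a4 79 21 f4 e1 fd  |.ELF...Q.p.y!...|      
00000010  9e ef ee cc e8 e8 e8 cb  b0 68 93 76 18 bb 39 01  |.........h.v..9.|      
00000020  01 01 01 74 a3 55 94 14  96 d4 3f 9a 52 3c ec d1  |...t.U....?.R<..|      
00000030  d1 d1 d1 d1 d1 d1 47 47  47 47 47 47 47 47 64 60  |......GGGGGGGGd`|      
00000040  60 60 60 60 1F 28 d0 67  e3 5f 6e c9 18 6e a2 ed  |````.(.g._n..n..|      
00000050  ed ed ed ed ed a5 13 fd  b4 fd 4b a6 d5 05        |..........K...  |      
                                                                                    
                                                                                    
                                                                                    
                                                                                    
                                                                                    


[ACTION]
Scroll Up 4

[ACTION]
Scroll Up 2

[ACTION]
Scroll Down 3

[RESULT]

00000030  d1 d1 d1 d1 d1 d1 47 47  47 47 47 47 47 47 64 60  |......GGGGGGGGd`|      
00000040  60 60 60 60 1F 28 d0 67  e3 5f 6e c9 18 6e a2 ed  |````.(.g._n..n..|      
00000050  ed ed ed ed ed a5 13 fd  b4 fd 4b a6 d5 05        |..........K...  |      
                                                                                    
                                                                                    
                                                                                    
                                                                                    
                                                                                    
                                                                                    
                                                                                    
                                                                                    


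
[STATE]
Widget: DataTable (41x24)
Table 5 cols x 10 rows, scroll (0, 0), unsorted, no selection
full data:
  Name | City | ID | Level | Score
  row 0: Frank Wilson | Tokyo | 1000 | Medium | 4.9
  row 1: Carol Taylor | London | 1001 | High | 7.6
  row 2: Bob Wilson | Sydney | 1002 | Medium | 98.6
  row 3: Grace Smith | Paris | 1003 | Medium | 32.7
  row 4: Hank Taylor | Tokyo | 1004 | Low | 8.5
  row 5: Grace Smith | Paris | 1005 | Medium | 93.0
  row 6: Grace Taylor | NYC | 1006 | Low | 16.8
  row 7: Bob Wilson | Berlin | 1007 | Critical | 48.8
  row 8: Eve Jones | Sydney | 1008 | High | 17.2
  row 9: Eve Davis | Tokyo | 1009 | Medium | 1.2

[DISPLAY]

Name        │City  │ID  │Level   │Score  
────────────┼──────┼────┼────────┼─────  
Frank Wilson│Tokyo │1000│Medium  │4.9    
Carol Taylor│London│1001│High    │7.6    
Bob Wilson  │Sydney│1002│Medium  │98.6   
Grace Smith │Paris │1003│Medium  │32.7   
Hank Taylor │Tokyo │1004│Low     │8.5    
Grace Smith │Paris │1005│Medium  │93.0   
Grace Taylor│NYC   │1006│Low     │16.8   
Bob Wilson  │Berlin│1007│Critical│48.8   
Eve Jones   │Sydney│1008│High    │17.2   
Eve Davis   │Tokyo │1009│Medium  │1.2    
                                         
                                         
                                         
                                         
                                         
                                         
                                         
                                         
                                         
                                         
                                         
                                         


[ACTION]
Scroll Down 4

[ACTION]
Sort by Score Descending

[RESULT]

Name        │City  │ID  │Level   │Scor▼  
────────────┼──────┼────┼────────┼─────  
Bob Wilson  │Sydney│1002│Medium  │98.6   
Grace Smith │Paris │1005│Medium  │93.0   
Bob Wilson  │Berlin│1007│Critical│48.8   
Grace Smith │Paris │1003│Medium  │32.7   
Eve Jones   │Sydney│1008│High    │17.2   
Grace Taylor│NYC   │1006│Low     │16.8   
Hank Taylor │Tokyo │1004│Low     │8.5    
Carol Taylor│London│1001│High    │7.6    
Frank Wilson│Tokyo │1000│Medium  │4.9    
Eve Davis   │Tokyo │1009│Medium  │1.2    
                                         
                                         
                                         
                                         
                                         
                                         
                                         
                                         
                                         
                                         
                                         
                                         


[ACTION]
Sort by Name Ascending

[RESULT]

Name       ▲│City  │ID  │Level   │Score  
────────────┼──────┼────┼────────┼─────  
Bob Wilson  │Sydney│1002│Medium  │98.6   
Bob Wilson  │Berlin│1007│Critical│48.8   
Carol Taylor│London│1001│High    │7.6    
Eve Davis   │Tokyo │1009│Medium  │1.2    
Eve Jones   │Sydney│1008│High    │17.2   
Frank Wilson│Tokyo │1000│Medium  │4.9    
Grace Smith │Paris │1005│Medium  │93.0   
Grace Smith │Paris │1003│Medium  │32.7   
Grace Taylor│NYC   │1006│Low     │16.8   
Hank Taylor │Tokyo │1004│Low     │8.5    
                                         
                                         
                                         
                                         
                                         
                                         
                                         
                                         
                                         
                                         
                                         
                                         


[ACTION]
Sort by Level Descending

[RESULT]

Name        │City  │ID  │Level  ▼│Score  
────────────┼──────┼────┼────────┼─────  
Bob Wilson  │Sydney│1002│Medium  │98.6   
Eve Davis   │Tokyo │1009│Medium  │1.2    
Frank Wilson│Tokyo │1000│Medium  │4.9    
Grace Smith │Paris │1005│Medium  │93.0   
Grace Smith │Paris │1003│Medium  │32.7   
Grace Taylor│NYC   │1006│Low     │16.8   
Hank Taylor │Tokyo │1004│Low     │8.5    
Carol Taylor│London│1001│High    │7.6    
Eve Jones   │Sydney│1008│High    │17.2   
Bob Wilson  │Berlin│1007│Critical│48.8   
                                         
                                         
                                         
                                         
                                         
                                         
                                         
                                         
                                         
                                         
                                         
                                         


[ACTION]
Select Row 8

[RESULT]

Name        │City  │ID  │Level  ▼│Score  
────────────┼──────┼────┼────────┼─────  
Bob Wilson  │Sydney│1002│Medium  │98.6   
Eve Davis   │Tokyo │1009│Medium  │1.2    
Frank Wilson│Tokyo │1000│Medium  │4.9    
Grace Smith │Paris │1005│Medium  │93.0   
Grace Smith │Paris │1003│Medium  │32.7   
Grace Taylor│NYC   │1006│Low     │16.8   
Hank Taylor │Tokyo │1004│Low     │8.5    
Carol Taylor│London│1001│High    │7.6    
>ve Jones   │Sydney│1008│High    │17.2   
Bob Wilson  │Berlin│1007│Critical│48.8   
                                         
                                         
                                         
                                         
                                         
                                         
                                         
                                         
                                         
                                         
                                         
                                         


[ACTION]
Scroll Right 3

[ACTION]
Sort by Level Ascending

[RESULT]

Name        │City  │ID  │Level  ▲│Score  
────────────┼──────┼────┼────────┼─────  
Bob Wilson  │Berlin│1007│Critical│48.8   
Carol Taylor│London│1001│High    │7.6    
Eve Jones   │Sydney│1008│High    │17.2   
Grace Taylor│NYC   │1006│Low     │16.8   
Hank Taylor │Tokyo │1004│Low     │8.5    
Bob Wilson  │Sydney│1002│Medium  │98.6   
Eve Davis   │Tokyo │1009│Medium  │1.2    
Frank Wilson│Tokyo │1000│Medium  │4.9    
>race Smith │Paris │1005│Medium  │93.0   
Grace Smith │Paris │1003│Medium  │32.7   
                                         
                                         
                                         
                                         
                                         
                                         
                                         
                                         
                                         
                                         
                                         
                                         


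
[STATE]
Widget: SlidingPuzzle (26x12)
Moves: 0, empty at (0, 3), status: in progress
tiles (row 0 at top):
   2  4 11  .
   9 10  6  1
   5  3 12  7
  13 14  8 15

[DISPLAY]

┌────┬────┬────┬────┐     
│  2 │  4 │ 11 │    │     
├────┼────┼────┼────┤     
│  9 │ 10 │  6 │  1 │     
├────┼────┼────┼────┤     
│  5 │  3 │ 12 │  7 │     
├────┼────┼────┼────┤     
│ 13 │ 14 │  8 │ 15 │     
└────┴────┴────┴────┘     
Moves: 0                  
                          
                          


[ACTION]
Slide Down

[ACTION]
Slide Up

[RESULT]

┌────┬────┬────┬────┐     
│  2 │  4 │ 11 │  1 │     
├────┼────┼────┼────┤     
│  9 │ 10 │  6 │    │     
├────┼────┼────┼────┤     
│  5 │  3 │ 12 │  7 │     
├────┼────┼────┼────┤     
│ 13 │ 14 │  8 │ 15 │     
└────┴────┴────┴────┘     
Moves: 1                  
                          
                          


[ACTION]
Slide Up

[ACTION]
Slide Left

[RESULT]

┌────┬────┬────┬────┐     
│  2 │  4 │ 11 │  1 │     
├────┼────┼────┼────┤     
│  9 │ 10 │  6 │  7 │     
├────┼────┼────┼────┤     
│  5 │  3 │ 12 │    │     
├────┼────┼────┼────┤     
│ 13 │ 14 │  8 │ 15 │     
└────┴────┴────┴────┘     
Moves: 2                  
                          
                          


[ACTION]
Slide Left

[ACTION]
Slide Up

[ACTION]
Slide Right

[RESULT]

┌────┬────┬────┬────┐     
│  2 │  4 │ 11 │  1 │     
├────┼────┼────┼────┤     
│  9 │ 10 │  6 │  7 │     
├────┼────┼────┼────┤     
│  5 │  3 │ 12 │ 15 │     
├────┼────┼────┼────┤     
│ 13 │ 14 │    │  8 │     
└────┴────┴────┴────┘     
Moves: 4                  
                          
                          


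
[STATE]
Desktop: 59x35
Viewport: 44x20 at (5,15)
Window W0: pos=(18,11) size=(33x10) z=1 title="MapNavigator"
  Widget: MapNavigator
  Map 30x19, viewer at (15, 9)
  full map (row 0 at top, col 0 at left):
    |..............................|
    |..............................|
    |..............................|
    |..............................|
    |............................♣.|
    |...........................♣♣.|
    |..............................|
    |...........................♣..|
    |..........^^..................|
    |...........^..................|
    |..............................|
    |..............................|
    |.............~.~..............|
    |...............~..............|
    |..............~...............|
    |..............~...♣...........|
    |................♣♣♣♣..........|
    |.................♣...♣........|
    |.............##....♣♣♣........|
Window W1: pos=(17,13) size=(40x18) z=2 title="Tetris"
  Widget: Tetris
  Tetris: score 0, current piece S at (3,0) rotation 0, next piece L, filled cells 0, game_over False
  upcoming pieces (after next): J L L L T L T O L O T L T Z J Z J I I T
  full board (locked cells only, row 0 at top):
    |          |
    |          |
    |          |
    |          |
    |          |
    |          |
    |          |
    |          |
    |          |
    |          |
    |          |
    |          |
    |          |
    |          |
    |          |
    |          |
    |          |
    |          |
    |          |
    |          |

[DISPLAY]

            ┠───────────────────────────────
            ┃          │Next:               
            ┃          │  ▒                 
            ┃          │▒▒▒                 
            ┃          │                    
            ┃          │                    
            ┃          │                    
            ┃          │Score:              
            ┃          │0                   
            ┃          │                    
            ┃          │                    
            ┃          │                    
            ┃          │                    
            ┃          │                    
            ┃          │                    
            ┗━━━━━━━━━━━━━━━━━━━━━━━━━━━━━━━
                                            
                                            
                                            
                                            


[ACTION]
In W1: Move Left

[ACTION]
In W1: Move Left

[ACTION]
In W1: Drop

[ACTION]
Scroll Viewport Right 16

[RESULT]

  ┠──────────────────────────────────────┨  
  ┃          │Next:                      ┃  
  ┃          │  ▒                        ┃  
  ┃          │▒▒▒                        ┃  
  ┃          │                           ┃  
  ┃          │                           ┃  
  ┃          │                           ┃  
  ┃          │Score:                     ┃  
  ┃          │0                          ┃  
  ┃          │                           ┃  
  ┃          │                           ┃  
  ┃          │                           ┃  
  ┃          │                           ┃  
  ┃          │                           ┃  
  ┃          │                           ┃  
  ┗━━━━━━━━━━━━━━━━━━━━━━━━━━━━━━━━━━━━━━┛  
                                            
                                            
                                            
                                            


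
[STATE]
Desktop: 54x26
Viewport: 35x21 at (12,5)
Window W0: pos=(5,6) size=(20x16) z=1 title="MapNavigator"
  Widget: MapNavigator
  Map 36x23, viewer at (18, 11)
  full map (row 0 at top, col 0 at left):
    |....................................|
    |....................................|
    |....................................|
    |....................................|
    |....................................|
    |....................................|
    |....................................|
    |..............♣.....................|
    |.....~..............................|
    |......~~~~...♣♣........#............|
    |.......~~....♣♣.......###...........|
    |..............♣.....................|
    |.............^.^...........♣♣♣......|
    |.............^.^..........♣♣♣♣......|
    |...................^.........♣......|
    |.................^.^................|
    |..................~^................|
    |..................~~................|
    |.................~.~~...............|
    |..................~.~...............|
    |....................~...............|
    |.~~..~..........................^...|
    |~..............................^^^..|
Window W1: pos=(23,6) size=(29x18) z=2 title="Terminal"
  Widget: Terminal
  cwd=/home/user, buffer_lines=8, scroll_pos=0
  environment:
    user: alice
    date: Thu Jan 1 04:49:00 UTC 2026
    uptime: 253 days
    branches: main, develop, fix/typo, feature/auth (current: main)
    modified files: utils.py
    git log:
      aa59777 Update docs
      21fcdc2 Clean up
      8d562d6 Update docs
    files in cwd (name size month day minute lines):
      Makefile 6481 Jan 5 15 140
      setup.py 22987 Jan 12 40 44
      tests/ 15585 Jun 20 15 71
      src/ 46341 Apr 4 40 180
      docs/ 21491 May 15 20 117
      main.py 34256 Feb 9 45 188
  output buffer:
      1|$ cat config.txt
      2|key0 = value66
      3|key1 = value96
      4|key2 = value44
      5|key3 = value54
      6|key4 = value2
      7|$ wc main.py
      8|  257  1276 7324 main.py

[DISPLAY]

                                   
━━━━━━━━━━━┏━━━━━━━━━━━━━━━━━━━━━━━
vigator    ┃ Terminal              
───────────┠───────────────────────
...........┃$ cat config.txt       
...........┃key0 = value66         
...........┃key1 = value96         
...........┃key2 = value44         
........#..┃key3 = value54         
.......###.┃key4 = value2          
...@.......┃$ wc main.py           
^..........┃  257  1276 7324 main.p
^..........┃$ █                    
....^......┃                       
..^.^......┃                       
...~^......┃                       
━━━━━━━━━━━┃                       
           ┃                       
           ┗━━━━━━━━━━━━━━━━━━━━━━━
                                   
                                   


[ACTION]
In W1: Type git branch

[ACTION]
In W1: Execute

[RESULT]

                                   
━━━━━━━━━━━┏━━━━━━━━━━━━━━━━━━━━━━━
vigator    ┃ Terminal              
───────────┠───────────────────────
...........┃$ cat config.txt       
...........┃key0 = value66         
...........┃key1 = value96         
...........┃key2 = value44         
........#..┃key3 = value54         
.......###.┃key4 = value2          
...@.......┃$ wc main.py           
^..........┃  257  1276 7324 main.p
^..........┃$ git branch           
....^......┃* main                 
..^.^......┃  develop              
...~^......┃  fix/typo             
━━━━━━━━━━━┃  feature/auth         
           ┃$ █                    
           ┗━━━━━━━━━━━━━━━━━━━━━━━
                                   
                                   


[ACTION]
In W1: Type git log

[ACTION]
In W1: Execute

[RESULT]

                                   
━━━━━━━━━━━┏━━━━━━━━━━━━━━━━━━━━━━━
vigator    ┃ Terminal              
───────────┠───────────────────────
...........┃key3 = value54         
...........┃key4 = value2          
...........┃$ wc main.py           
...........┃  257  1276 7324 main.p
........#..┃$ git branch           
.......###.┃* main                 
...@.......┃  develop              
^..........┃  fix/typo             
^..........┃  feature/auth         
....^......┃$ git log              
..^.^......┃aa59777 Update docs    
...~^......┃21fcdc2 Clean up       
━━━━━━━━━━━┃8d562d6 Update docs    
           ┃$ █                    
           ┗━━━━━━━━━━━━━━━━━━━━━━━
                                   
                                   


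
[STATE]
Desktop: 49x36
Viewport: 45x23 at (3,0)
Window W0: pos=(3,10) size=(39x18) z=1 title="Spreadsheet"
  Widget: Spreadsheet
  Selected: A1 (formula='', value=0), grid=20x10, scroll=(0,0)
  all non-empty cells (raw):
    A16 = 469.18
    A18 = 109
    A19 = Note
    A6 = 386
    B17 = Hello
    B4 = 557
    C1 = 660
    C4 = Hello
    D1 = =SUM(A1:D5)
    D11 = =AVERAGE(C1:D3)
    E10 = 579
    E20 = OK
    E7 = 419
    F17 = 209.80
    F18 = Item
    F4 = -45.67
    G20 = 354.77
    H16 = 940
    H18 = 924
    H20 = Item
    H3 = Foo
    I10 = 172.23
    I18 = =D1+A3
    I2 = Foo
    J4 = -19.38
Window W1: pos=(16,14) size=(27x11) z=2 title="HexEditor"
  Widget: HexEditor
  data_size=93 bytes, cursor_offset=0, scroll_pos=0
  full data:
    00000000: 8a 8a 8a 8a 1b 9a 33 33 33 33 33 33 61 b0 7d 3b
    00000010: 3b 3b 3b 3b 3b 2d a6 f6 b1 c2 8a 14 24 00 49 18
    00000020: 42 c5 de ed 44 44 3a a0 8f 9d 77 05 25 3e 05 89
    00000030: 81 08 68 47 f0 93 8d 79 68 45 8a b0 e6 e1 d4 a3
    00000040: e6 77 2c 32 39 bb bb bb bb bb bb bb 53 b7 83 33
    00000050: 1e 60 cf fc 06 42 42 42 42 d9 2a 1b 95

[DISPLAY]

                                             
                                             
                                             
                                             
                                             
                                             
                                             
                                             
                                             
                                             
┏━━━━━━━━━━━━━━━━━━━━━━━━━━━━━━━━━━━━━┓      
┃ Spreadsheet                         ┃      
┠─────────────────────────────────────┨      
┃A1:                                  ┃      
┃       A    ┏━━━━━━━━━━━━━━━━━━━━━━━━━┓     
┃------------┃ HexEditor               ┃     
┃  1      [0]┠─────────────────────────┨     
┃  2        0┃00000000  8A 8a 8a 8a 1b ┃     
┃  3        0┃00000010  3b 3b 3b 3b 3b ┃     
┃  4        0┃00000020  42 c5 de ed 44 ┃     
┃  5        0┃00000030  81 08 68 47 f0 ┃     
┃  6      386┃00000040  e6 77 2c 32 39 ┃     
┃  7        0┃00000050  1e 60 cf fc 06 ┃     


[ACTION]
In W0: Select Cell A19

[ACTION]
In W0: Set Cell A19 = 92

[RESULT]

                                             
                                             
                                             
                                             
                                             
                                             
                                             
                                             
                                             
                                             
┏━━━━━━━━━━━━━━━━━━━━━━━━━━━━━━━━━━━━━┓      
┃ Spreadsheet                         ┃      
┠─────────────────────────────────────┨      
┃A19: 92                              ┃      
┃       A    ┏━━━━━━━━━━━━━━━━━━━━━━━━━┓     
┃------------┃ HexEditor               ┃     
┃  1        0┠─────────────────────────┨     
┃  2        0┃00000000  8A 8a 8a 8a 1b ┃     
┃  3        0┃00000010  3b 3b 3b 3b 3b ┃     
┃  4        0┃00000020  42 c5 de ed 44 ┃     
┃  5        0┃00000030  81 08 68 47 f0 ┃     
┃  6      386┃00000040  e6 77 2c 32 39 ┃     
┃  7        0┃00000050  1e 60 cf fc 06 ┃     


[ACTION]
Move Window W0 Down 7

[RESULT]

                                             
                                             
                                             
                                             
                                             
                                             
                                             
                                             
                                             
                                             
                                             
                                             
                                             
                                             
             ┏━━━━━━━━━━━━━━━━━━━━━━━━━┓     
             ┃ HexEditor               ┃     
             ┠─────────────────────────┨     
┏━━━━━━━━━━━━┃00000000  8A 8a 8a 8a 1b ┃     
┃ Spreadsheet┃00000010  3b 3b 3b 3b 3b ┃     
┠────────────┃00000020  42 c5 de ed 44 ┃     
┃A19: 92     ┃00000030  81 08 68 47 f0 ┃     
┃       A    ┃00000040  e6 77 2c 32 39 ┃     
┃------------┃00000050  1e 60 cf fc 06 ┃     


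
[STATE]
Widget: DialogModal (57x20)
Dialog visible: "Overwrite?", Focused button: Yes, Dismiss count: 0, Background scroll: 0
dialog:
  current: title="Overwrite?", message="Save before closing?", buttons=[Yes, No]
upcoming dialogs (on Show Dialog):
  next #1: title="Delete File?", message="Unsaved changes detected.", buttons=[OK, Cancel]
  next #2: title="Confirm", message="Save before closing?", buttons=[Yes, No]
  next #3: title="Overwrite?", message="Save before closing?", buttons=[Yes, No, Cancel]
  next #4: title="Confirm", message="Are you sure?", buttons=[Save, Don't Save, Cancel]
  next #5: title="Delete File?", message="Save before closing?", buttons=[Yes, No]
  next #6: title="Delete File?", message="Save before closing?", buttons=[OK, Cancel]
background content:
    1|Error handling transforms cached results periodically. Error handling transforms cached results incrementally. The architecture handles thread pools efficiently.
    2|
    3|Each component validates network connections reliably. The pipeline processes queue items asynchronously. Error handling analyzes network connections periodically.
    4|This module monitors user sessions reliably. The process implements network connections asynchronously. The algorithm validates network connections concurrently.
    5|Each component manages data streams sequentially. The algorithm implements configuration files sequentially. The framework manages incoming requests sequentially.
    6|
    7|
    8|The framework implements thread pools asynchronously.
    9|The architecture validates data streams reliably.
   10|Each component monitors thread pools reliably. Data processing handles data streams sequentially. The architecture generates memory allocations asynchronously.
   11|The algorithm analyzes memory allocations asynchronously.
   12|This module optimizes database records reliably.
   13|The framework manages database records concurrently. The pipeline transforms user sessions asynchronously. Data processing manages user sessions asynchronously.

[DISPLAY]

Error handling transforms cached results periodically. Er
                                                         
Each component validates network connections reliably. Th
This module monitors user sessions reliably. The process 
Each component manages data streams sequentially. The alg
                                                         
                                                         
The framework im┌──────────────────────┐ynchronously.    
The architecture│      Overwrite?      │reliably.        
Each component m│ Save before closing? │iably. Data proce
The algorithm an│      [Yes]  No       │s asynchronously.
This module opti└──────────────────────┘eliably.         
The framework manages database records concurrently. The 
                                                         
                                                         
                                                         
                                                         
                                                         
                                                         
                                                         


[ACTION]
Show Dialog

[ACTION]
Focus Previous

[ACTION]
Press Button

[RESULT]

Error handling transforms cached results periodically. Er
                                                         
Each component validates network connections reliably. Th
This module monitors user sessions reliably. The process 
Each component manages data streams sequentially. The alg
                                                         
                                                         
The framework implements thread pools asynchronously.    
The architecture validates data streams reliably.        
Each component monitors thread pools reliably. Data proce
The algorithm analyzes memory allocations asynchronously.
This module optimizes database records reliably.         
The framework manages database records concurrently. The 
                                                         
                                                         
                                                         
                                                         
                                                         
                                                         
                                                         


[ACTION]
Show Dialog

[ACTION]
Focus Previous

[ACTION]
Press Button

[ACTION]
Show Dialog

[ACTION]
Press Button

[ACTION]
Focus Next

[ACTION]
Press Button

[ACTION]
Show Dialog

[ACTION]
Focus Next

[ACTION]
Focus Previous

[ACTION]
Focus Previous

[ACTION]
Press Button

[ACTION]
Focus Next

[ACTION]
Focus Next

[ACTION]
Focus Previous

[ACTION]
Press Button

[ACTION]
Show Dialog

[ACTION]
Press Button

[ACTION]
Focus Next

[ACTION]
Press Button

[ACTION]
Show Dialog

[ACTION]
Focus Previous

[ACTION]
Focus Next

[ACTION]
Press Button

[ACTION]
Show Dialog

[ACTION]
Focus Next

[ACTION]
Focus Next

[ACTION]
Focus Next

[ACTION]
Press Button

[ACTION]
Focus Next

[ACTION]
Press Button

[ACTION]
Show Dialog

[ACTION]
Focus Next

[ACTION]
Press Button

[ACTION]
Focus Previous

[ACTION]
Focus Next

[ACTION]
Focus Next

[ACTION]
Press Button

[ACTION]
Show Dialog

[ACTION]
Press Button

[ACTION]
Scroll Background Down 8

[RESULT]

The architecture validates data streams reliably.        
Each component monitors thread pools reliably. Data proce
The algorithm analyzes memory allocations asynchronously.
This module optimizes database records reliably.         
The framework manages database records concurrently. The 
                                                         
                                                         
                                                         
                                                         
                                                         
                                                         
                                                         
                                                         
                                                         
                                                         
                                                         
                                                         
                                                         
                                                         
                                                         


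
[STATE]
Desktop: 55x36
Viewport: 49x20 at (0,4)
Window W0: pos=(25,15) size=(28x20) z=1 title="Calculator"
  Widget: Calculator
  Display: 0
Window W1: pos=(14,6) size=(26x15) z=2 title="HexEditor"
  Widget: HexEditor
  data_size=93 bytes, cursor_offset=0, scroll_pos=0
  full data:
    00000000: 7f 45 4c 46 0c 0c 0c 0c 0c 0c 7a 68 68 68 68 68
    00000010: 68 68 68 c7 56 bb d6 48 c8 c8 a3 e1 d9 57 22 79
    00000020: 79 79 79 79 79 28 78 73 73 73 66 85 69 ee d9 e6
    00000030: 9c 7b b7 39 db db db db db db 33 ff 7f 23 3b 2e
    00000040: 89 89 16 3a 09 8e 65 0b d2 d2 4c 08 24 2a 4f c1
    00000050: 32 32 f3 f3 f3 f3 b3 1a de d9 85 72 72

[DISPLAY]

                                                 
                                                 
              ┏━━━━━━━━━━━━━━━━━━━━━━━━┓         
              ┃ HexEditor              ┃         
              ┠────────────────────────┨         
              ┃00000000  7F 45 4c 46 0c┃         
              ┃00000010  68 68 68 c7 56┃         
              ┃00000020  79 79 79 79 79┃         
              ┃00000030  9c 7b b7 39 db┃         
              ┃00000040  89 89 16 3a 09┃         
              ┃00000050  32 32 f3 f3 f3┃         
              ┃                        ┃━━━━━━━━━
              ┃                        ┃         
              ┃                        ┃─────────
              ┃                        ┃         
              ┃                        ┃──┐      
              ┗━━━━━━━━━━━━━━━━━━━━━━━━┛÷ │      
                         ┃├───┼───┼───┼───┤      
                         ┃│ 4 │ 5 │ 6 │ × │      
                         ┃├───┼───┼───┼───┤      


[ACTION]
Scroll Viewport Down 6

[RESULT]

              ┃00000010  68 68 68 c7 56┃         
              ┃00000020  79 79 79 79 79┃         
              ┃00000030  9c 7b b7 39 db┃         
              ┃00000040  89 89 16 3a 09┃         
              ┃00000050  32 32 f3 f3 f3┃         
              ┃                        ┃━━━━━━━━━
              ┃                        ┃         
              ┃                        ┃─────────
              ┃                        ┃         
              ┃                        ┃──┐      
              ┗━━━━━━━━━━━━━━━━━━━━━━━━┛÷ │      
                         ┃├───┼───┼───┼───┤      
                         ┃│ 4 │ 5 │ 6 │ × │      
                         ┃├───┼───┼───┼───┤      
                         ┃│ 1 │ 2 │ 3 │ - │      
                         ┃├───┼───┼───┼───┤      
                         ┃│ 0 │ . │ = │ + │      
                         ┃├───┼───┼───┼───┤      
                         ┃│ C │ MC│ MR│ M+│      
                         ┃└───┴───┴───┴───┘      


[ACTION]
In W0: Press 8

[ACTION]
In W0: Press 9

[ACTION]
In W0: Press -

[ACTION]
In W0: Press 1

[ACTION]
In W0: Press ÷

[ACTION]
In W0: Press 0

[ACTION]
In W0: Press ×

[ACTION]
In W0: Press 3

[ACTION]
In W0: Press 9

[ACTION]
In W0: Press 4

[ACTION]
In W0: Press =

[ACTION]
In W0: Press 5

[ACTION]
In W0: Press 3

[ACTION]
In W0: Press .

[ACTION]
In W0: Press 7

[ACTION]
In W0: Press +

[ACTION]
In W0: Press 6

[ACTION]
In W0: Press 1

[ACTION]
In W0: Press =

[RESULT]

              ┃00000010  68 68 68 c7 56┃         
              ┃00000020  79 79 79 79 79┃         
              ┃00000030  9c 7b b7 39 db┃         
              ┃00000040  89 89 16 3a 09┃         
              ┃00000050  32 32 f3 f3 f3┃         
              ┃                        ┃━━━━━━━━━
              ┃                        ┃         
              ┃                        ┃─────────
              ┃                        ┃       11
              ┃                        ┃──┐      
              ┗━━━━━━━━━━━━━━━━━━━━━━━━┛÷ │      
                         ┃├───┼───┼───┼───┤      
                         ┃│ 4 │ 5 │ 6 │ × │      
                         ┃├───┼───┼───┼───┤      
                         ┃│ 1 │ 2 │ 3 │ - │      
                         ┃├───┼───┼───┼───┤      
                         ┃│ 0 │ . │ = │ + │      
                         ┃├───┼───┼───┼───┤      
                         ┃│ C │ MC│ MR│ M+│      
                         ┃└───┴───┴───┴───┘      
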